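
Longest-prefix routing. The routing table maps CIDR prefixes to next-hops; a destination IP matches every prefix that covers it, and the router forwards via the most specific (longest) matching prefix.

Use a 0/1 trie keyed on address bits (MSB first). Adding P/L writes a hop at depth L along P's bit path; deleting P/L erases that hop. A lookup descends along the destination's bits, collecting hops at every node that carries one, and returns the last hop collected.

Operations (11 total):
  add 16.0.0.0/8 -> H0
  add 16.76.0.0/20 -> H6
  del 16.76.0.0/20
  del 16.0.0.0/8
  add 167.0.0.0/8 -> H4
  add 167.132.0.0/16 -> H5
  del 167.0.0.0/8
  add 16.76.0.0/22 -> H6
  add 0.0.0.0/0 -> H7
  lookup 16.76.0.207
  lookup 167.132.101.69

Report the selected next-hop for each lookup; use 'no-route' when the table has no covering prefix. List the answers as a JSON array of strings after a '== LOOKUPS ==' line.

Trace:
  + 16.0.0.0/8 (H0) depth=8
  + 16.76.0.0/20 (H6) depth=20
  del 16.76.0.0/20 (clear depth 20)
  del 16.0.0.0/8 (clear depth 8)
  + 167.0.0.0/8 (H4) depth=8
  + 167.132.0.0/16 (H5) depth=16
  del 167.0.0.0/8 (clear depth 8)
  + 16.76.0.0/22 (H6) depth=22
  + 0.0.0.0/0 (H7) depth=0
  ? 16.76.0.207  path d0:H7→d1:-→d2:-→d3:-→d4:-→d5:-→d6:-→d7:-→d8:-→d9:-→d10:-→d11:-→d12:-→d13:-→d14:-→d15:-→d16:-→d17:-→d18:-→d19:-→d20:-→d21:-→d22:H6  best=H6
  ? 167.132.101.69  path d0:H7→d1:-→d2:-→d3:-→d4:-→d5:-→d6:-→d7:-→d8:-→d9:-→d10:-→d11:-→d12:-→d13:-→d14:-→d15:-→d16:H5  best=H5

== LOOKUPS ==
["H6","H5"]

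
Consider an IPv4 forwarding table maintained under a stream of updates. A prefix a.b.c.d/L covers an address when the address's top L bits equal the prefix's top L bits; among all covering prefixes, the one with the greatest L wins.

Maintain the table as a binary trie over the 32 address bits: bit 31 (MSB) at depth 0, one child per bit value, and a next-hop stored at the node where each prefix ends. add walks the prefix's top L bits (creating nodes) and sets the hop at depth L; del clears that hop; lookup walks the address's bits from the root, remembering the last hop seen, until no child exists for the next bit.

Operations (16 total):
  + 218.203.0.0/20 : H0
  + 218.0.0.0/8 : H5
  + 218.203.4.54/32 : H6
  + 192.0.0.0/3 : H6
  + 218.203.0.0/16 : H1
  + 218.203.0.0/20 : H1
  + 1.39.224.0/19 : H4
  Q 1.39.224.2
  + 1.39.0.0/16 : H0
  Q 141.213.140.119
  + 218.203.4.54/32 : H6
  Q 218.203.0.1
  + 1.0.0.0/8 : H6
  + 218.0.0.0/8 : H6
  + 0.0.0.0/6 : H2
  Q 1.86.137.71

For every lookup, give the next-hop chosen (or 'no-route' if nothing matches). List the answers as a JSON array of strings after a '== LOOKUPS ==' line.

Apply in order:
  + 218.203.0.0/20 (H0) depth=20
  + 218.0.0.0/8 (H5) depth=8
  + 218.203.4.54/32 (H6) depth=32
  + 192.0.0.0/3 (H6) depth=3
  + 218.203.0.0/16 (H1) depth=16
  + 218.203.0.0/20 (H1) depth=20
  + 1.39.224.0/19 (H4) depth=19
  Q 1.39.224.2: descend 0000000100100111111 ; hops seen [H4] ; pick H4
  + 1.39.0.0/16 (H0) depth=16
  Q 141.213.140.119: descend 1 ; hops seen [∅] ; pick no-route
  + 218.203.4.54/32 (H6) depth=32
  Q 218.203.0.1: descend 110110101100101100000 ; hops seen [H6,H5,H1,H1] ; pick H1
  + 1.0.0.0/8 (H6) depth=8
  + 218.0.0.0/8 (H6) depth=8
  + 0.0.0.0/6 (H2) depth=6
  Q 1.86.137.71: descend 000000010 ; hops seen [H2,H6] ; pick H6

== LOOKUPS ==
["H4","no-route","H1","H6"]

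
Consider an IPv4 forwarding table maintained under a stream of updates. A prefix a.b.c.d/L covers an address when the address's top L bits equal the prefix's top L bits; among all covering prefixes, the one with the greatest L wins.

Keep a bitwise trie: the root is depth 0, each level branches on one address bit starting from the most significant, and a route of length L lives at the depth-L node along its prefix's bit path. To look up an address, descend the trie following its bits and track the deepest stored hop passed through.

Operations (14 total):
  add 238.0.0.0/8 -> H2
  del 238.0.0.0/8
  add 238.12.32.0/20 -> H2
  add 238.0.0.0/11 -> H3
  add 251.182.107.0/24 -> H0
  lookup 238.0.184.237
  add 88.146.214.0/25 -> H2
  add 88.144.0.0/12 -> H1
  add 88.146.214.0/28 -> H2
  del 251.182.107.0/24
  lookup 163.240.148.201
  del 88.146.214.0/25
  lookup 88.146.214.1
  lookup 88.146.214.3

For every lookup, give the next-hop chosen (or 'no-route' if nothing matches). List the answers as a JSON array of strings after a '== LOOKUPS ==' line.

Process each operation:
  + 238.0.0.0/8 (H2) depth=8
  - 238.0.0.0/8 clear@8
  + 238.12.32.0/20 (H2) depth=20
  + 238.0.0.0/11 (H3) depth=11
  + 251.182.107.0/24 (H0) depth=24
  lookup 238.0.184.237: bits 111011100000 walk d0:-→d1:-→d2:-→d3:-→d4:-→d5:-→d6:-→d7:-→d8:-→d9:-→d10:-→d11:H3→d12:- -> H3
  + 88.146.214.0/25 (H2) depth=25
  + 88.144.0.0/12 (H1) depth=12
  + 88.146.214.0/28 (H2) depth=28
  - 251.182.107.0/24 clear@24
  lookup 163.240.148.201: bits 1 walk d0:-→d1:- -> no-route
  - 88.146.214.0/25 clear@25
  lookup 88.146.214.1: bits 0101100010010010110101100000 walk d0:-→d1:-→d2:-→d3:-→d4:-→d5:-→d6:-→d7:-→d8:-→d9:-→d10:-→d11:-→d12:H1→d13:-→d14:-→d15:-→d16:-→d17:-→d18:-→d19:-→d20:-→d21:-→d22:-→d23:-→d24:-→d25:-→d26:-→d27:-→d28:H2 -> H2
  lookup 88.146.214.3: bits 0101100010010010110101100000 walk d0:-→d1:-→d2:-→d3:-→d4:-→d5:-→d6:-→d7:-→d8:-→d9:-→d10:-→d11:-→d12:H1→d13:-→d14:-→d15:-→d16:-→d17:-→d18:-→d19:-→d20:-→d21:-→d22:-→d23:-→d24:-→d25:-→d26:-→d27:-→d28:H2 -> H2

== LOOKUPS ==
["H3","no-route","H2","H2"]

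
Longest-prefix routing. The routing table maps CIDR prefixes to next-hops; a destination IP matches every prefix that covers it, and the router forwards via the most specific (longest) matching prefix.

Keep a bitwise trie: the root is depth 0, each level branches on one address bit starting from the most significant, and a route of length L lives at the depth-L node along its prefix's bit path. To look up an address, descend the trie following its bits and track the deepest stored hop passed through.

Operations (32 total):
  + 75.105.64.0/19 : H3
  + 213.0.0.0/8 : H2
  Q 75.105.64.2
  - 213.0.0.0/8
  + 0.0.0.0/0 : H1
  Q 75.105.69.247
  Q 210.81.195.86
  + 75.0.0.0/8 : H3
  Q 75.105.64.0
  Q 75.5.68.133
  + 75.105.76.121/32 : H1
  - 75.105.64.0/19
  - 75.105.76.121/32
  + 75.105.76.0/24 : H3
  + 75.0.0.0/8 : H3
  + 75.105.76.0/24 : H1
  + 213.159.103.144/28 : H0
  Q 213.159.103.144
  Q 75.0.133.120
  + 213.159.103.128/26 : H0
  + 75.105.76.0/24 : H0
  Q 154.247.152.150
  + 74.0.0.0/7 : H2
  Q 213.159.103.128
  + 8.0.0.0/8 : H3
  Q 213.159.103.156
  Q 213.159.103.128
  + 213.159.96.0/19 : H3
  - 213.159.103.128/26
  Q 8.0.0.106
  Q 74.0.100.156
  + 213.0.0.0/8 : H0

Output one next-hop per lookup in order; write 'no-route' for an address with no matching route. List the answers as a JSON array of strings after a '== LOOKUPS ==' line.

Trace:
  add 75.105.64.0/19 -> H3 at depth 19
  add 213.0.0.0/8 -> H2 at depth 8
  lookup 75.105.64.2: bits 0100101101101001010 walk d0:-→d1:-→d2:-→d3:-→d4:-→d5:-→d6:-→d7:-→d8:-→d9:-→d10:-→d11:-→d12:-→d13:-→d14:-→d15:-→d16:-→d17:-→d18:-→d19:H3 -> H3
  del 213.0.0.0/8 (clear depth 8)
  add 0.0.0.0/0 -> H1 at depth 0
  lookup 75.105.69.247: bits 0100101101101001010 walk d0:H1→d1:-→d2:-→d3:-→d4:-→d5:-→d6:-→d7:-→d8:-→d9:-→d10:-→d11:-→d12:-→d13:-→d14:-→d15:-→d16:-→d17:-→d18:-→d19:H3 -> H3
  lookup 210.81.195.86: bits 11010 walk d0:H1→d1:-→d2:-→d3:-→d4:-→d5:- -> H1
  add 75.0.0.0/8 -> H3 at depth 8
  lookup 75.105.64.0: bits 0100101101101001010 walk d0:H1→d1:-→d2:-→d3:-→d4:-→d5:-→d6:-→d7:-→d8:H3→d9:-→d10:-→d11:-→d12:-→d13:-→d14:-→d15:-→d16:-→d17:-→d18:-→d19:H3 -> H3
  lookup 75.5.68.133: bits 010010110 walk d0:H1→d1:-→d2:-→d3:-→d4:-→d5:-→d6:-→d7:-→d8:H3→d9:- -> H3
  add 75.105.76.121/32 -> H1 at depth 32
  del 75.105.64.0/19 (clear depth 19)
  del 75.105.76.121/32 (clear depth 32)
  add 75.105.76.0/24 -> H3 at depth 24
  add 75.0.0.0/8 -> H3 at depth 8
  add 75.105.76.0/24 -> H1 at depth 24
  add 213.159.103.144/28 -> H0 at depth 28
  lookup 213.159.103.144: bits 1101010110011111011001111001 walk d0:H1→d1:-→d2:-→d3:-→d4:-→d5:-→d6:-→d7:-→d8:-→d9:-→d10:-→d11:-→d12:-→d13:-→d14:-→d15:-→d16:-→d17:-→d18:-→d19:-→d20:-→d21:-→d22:-→d23:-→d24:-→d25:-→d26:-→d27:-→d28:H0 -> H0
  lookup 75.0.133.120: bits 010010110 walk d0:H1→d1:-→d2:-→d3:-→d4:-→d5:-→d6:-→d7:-→d8:H3→d9:- -> H3
  add 213.159.103.128/26 -> H0 at depth 26
  add 75.105.76.0/24 -> H0 at depth 24
  lookup 154.247.152.150: bits 1 walk d0:H1→d1:- -> H1
  add 74.0.0.0/7 -> H2 at depth 7
  lookup 213.159.103.128: bits 110101011001111101100111100 walk d0:H1→d1:-→d2:-→d3:-→d4:-→d5:-→d6:-→d7:-→d8:-→d9:-→d10:-→d11:-→d12:-→d13:-→d14:-→d15:-→d16:-→d17:-→d18:-→d19:-→d20:-→d21:-→d22:-→d23:-→d24:-→d25:-→d26:H0→d27:- -> H0
  add 8.0.0.0/8 -> H3 at depth 8
  lookup 213.159.103.156: bits 1101010110011111011001111001 walk d0:H1→d1:-→d2:-→d3:-→d4:-→d5:-→d6:-→d7:-→d8:-→d9:-→d10:-→d11:-→d12:-→d13:-→d14:-→d15:-→d16:-→d17:-→d18:-→d19:-→d20:-→d21:-→d22:-→d23:-→d24:-→d25:-→d26:H0→d27:-→d28:H0 -> H0
  lookup 213.159.103.128: bits 110101011001111101100111100 walk d0:H1→d1:-→d2:-→d3:-→d4:-→d5:-→d6:-→d7:-→d8:-→d9:-→d10:-→d11:-→d12:-→d13:-→d14:-→d15:-→d16:-→d17:-→d18:-→d19:-→d20:-→d21:-→d22:-→d23:-→d24:-→d25:-→d26:H0→d27:- -> H0
  add 213.159.96.0/19 -> H3 at depth 19
  del 213.159.103.128/26 (clear depth 26)
  lookup 8.0.0.106: bits 00001000 walk d0:H1→d1:-→d2:-→d3:-→d4:-→d5:-→d6:-→d7:-→d8:H3 -> H3
  lookup 74.0.100.156: bits 0100101 walk d0:H1→d1:-→d2:-→d3:-→d4:-→d5:-→d6:-→d7:H2 -> H2
  add 213.0.0.0/8 -> H0 at depth 8

== LOOKUPS ==
["H3","H3","H1","H3","H3","H0","H3","H1","H0","H0","H0","H3","H2"]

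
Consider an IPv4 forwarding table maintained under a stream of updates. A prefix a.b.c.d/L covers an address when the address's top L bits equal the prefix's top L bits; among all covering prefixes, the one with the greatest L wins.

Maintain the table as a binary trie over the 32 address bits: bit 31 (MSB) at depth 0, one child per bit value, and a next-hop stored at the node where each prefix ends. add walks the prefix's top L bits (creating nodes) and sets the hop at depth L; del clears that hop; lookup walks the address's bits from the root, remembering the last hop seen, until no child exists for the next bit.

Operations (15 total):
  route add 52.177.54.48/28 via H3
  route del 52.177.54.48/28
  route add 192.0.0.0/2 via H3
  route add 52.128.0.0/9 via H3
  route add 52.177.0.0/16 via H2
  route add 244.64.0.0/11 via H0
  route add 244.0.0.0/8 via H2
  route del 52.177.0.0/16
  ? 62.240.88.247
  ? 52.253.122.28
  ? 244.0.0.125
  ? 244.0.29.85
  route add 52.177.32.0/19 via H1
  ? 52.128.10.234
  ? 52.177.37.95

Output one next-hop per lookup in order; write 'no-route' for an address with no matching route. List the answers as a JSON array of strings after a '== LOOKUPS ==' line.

Apply in order:
  + 52.177.54.48/28 (H3) depth=28
  del 52.177.54.48/28 (clear depth 28)
  + 192.0.0.0/2 (H3) depth=2
  + 52.128.0.0/9 (H3) depth=9
  + 52.177.0.0/16 (H2) depth=16
  + 244.64.0.0/11 (H0) depth=11
  + 244.0.0.0/8 (H2) depth=8
  del 52.177.0.0/16 (clear depth 16)
  ? 62.240.88.247  path d0:-→d1:-→d2:-→d3:-→d4:-  best=no-route
  ? 52.253.122.28  path d0:-→d1:-→d2:-→d3:-→d4:-→d5:-→d6:-→d7:-→d8:-→d9:H3  best=H3
  ? 244.0.0.125  path d0:-→d1:-→d2:H3→d3:-→d4:-→d5:-→d6:-→d7:-→d8:H2→d9:-  best=H2
  ? 244.0.29.85  path d0:-→d1:-→d2:H3→d3:-→d4:-→d5:-→d6:-→d7:-→d8:H2→d9:-  best=H2
  + 52.177.32.0/19 (H1) depth=19
  ? 52.128.10.234  path d0:-→d1:-→d2:-→d3:-→d4:-→d5:-→d6:-→d7:-→d8:-→d9:H3→d10:-  best=H3
  ? 52.177.37.95  path d0:-→d1:-→d2:-→d3:-→d4:-→d5:-→d6:-→d7:-→d8:-→d9:H3→d10:-→d11:-→d12:-→d13:-→d14:-→d15:-→d16:-→d17:-→d18:-→d19:H1  best=H1

== LOOKUPS ==
["no-route","H3","H2","H2","H3","H1"]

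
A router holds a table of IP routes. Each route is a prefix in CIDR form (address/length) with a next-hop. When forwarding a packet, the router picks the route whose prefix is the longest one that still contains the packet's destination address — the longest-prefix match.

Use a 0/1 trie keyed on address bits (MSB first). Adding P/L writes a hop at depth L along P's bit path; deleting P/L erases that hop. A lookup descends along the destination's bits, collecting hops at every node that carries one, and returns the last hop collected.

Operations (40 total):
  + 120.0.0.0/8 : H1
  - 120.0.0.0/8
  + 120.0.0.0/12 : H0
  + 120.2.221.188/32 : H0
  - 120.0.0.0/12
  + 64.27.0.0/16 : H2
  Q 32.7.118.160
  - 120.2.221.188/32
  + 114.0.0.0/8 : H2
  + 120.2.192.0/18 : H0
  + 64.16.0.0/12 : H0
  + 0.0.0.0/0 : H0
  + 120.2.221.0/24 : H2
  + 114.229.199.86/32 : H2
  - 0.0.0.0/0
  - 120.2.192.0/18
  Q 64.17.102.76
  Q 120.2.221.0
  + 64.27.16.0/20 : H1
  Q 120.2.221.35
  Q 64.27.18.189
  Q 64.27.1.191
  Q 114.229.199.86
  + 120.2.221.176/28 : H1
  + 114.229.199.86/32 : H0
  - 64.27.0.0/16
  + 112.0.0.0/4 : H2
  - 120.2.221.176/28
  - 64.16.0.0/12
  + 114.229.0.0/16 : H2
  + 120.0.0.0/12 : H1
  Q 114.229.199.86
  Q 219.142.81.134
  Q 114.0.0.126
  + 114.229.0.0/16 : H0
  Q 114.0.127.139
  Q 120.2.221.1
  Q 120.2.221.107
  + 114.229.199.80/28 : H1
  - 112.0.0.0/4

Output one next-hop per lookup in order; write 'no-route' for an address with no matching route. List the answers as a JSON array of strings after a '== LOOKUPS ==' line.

Apply in order:
  + 120.0.0.0/8 (H1) depth=8
  del 120.0.0.0/8 (clear depth 8)
  + 120.0.0.0/12 (H0) depth=12
  + 120.2.221.188/32 (H0) depth=32
  del 120.0.0.0/12 (clear depth 12)
  + 64.27.0.0/16 (H2) depth=16
  Q 32.7.118.160: descend 0 ; hops seen [∅] ; pick no-route
  del 120.2.221.188/32 (clear depth 32)
  + 114.0.0.0/8 (H2) depth=8
  + 120.2.192.0/18 (H0) depth=18
  + 64.16.0.0/12 (H0) depth=12
  + 0.0.0.0/0 (H0) depth=0
  + 120.2.221.0/24 (H2) depth=24
  + 114.229.199.86/32 (H2) depth=32
  del 0.0.0.0/0 (clear depth 0)
  del 120.2.192.0/18 (clear depth 18)
  Q 64.17.102.76: descend 010000000001 ; hops seen [H0] ; pick H0
  Q 120.2.221.0: descend 011110000000001011011101 ; hops seen [H2] ; pick H2
  + 64.27.16.0/20 (H1) depth=20
  Q 120.2.221.35: descend 011110000000001011011101 ; hops seen [H2] ; pick H2
  Q 64.27.18.189: descend 01000000000110110001 ; hops seen [H0,H2,H1] ; pick H1
  Q 64.27.1.191: descend 0100000000011011000 ; hops seen [H0,H2] ; pick H2
  Q 114.229.199.86: descend 01110010111001011100011101010110 ; hops seen [H2,H2] ; pick H2
  + 120.2.221.176/28 (H1) depth=28
  + 114.229.199.86/32 (H0) depth=32
  del 64.27.0.0/16 (clear depth 16)
  + 112.0.0.0/4 (H2) depth=4
  del 120.2.221.176/28 (clear depth 28)
  del 64.16.0.0/12 (clear depth 12)
  + 114.229.0.0/16 (H2) depth=16
  + 120.0.0.0/12 (H1) depth=12
  Q 114.229.199.86: descend 01110010111001011100011101010110 ; hops seen [H2,H2,H2,H0] ; pick H0
  Q 219.142.81.134: descend ε ; hops seen [∅] ; pick no-route
  Q 114.0.0.126: descend 01110010 ; hops seen [H2,H2] ; pick H2
  + 114.229.0.0/16 (H0) depth=16
  Q 114.0.127.139: descend 01110010 ; hops seen [H2,H2] ; pick H2
  Q 120.2.221.1: descend 011110000000001011011101 ; hops seen [H2,H1,H2] ; pick H2
  Q 120.2.221.107: descend 011110000000001011011101 ; hops seen [H2,H1,H2] ; pick H2
  + 114.229.199.80/28 (H1) depth=28
  del 112.0.0.0/4 (clear depth 4)

== LOOKUPS ==
["no-route","H0","H2","H2","H1","H2","H2","H0","no-route","H2","H2","H2","H2"]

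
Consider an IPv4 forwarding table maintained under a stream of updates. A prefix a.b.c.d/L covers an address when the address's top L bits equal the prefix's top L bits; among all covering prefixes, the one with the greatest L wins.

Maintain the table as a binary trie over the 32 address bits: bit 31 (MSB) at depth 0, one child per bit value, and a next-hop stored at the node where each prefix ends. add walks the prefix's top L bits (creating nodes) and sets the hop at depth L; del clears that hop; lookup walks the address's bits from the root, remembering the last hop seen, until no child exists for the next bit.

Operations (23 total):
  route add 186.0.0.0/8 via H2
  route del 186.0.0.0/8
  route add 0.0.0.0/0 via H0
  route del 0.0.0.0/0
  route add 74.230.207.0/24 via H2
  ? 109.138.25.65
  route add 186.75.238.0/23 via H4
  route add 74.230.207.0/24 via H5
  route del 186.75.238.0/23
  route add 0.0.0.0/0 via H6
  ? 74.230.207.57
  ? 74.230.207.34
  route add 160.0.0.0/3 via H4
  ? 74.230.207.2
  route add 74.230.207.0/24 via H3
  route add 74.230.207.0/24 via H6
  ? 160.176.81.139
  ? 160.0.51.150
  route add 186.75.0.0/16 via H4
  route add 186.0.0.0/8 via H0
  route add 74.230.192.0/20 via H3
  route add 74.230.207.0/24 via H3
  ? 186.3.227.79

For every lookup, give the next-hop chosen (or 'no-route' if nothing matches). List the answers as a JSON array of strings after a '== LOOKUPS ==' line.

Process each operation:
  + 186.0.0.0/8 (H2) depth=8
  del 186.0.0.0/8 (clear depth 8)
  + 0.0.0.0/0 (H0) depth=0
  del 0.0.0.0/0 (clear depth 0)
  + 74.230.207.0/24 (H2) depth=24
  Q 109.138.25.65: descend 01 ; hops seen [∅] ; pick no-route
  + 186.75.238.0/23 (H4) depth=23
  + 74.230.207.0/24 (H5) depth=24
  del 186.75.238.0/23 (clear depth 23)
  + 0.0.0.0/0 (H6) depth=0
  Q 74.230.207.57: descend 010010101110011011001111 ; hops seen [H6,H5] ; pick H5
  Q 74.230.207.34: descend 010010101110011011001111 ; hops seen [H6,H5] ; pick H5
  + 160.0.0.0/3 (H4) depth=3
  Q 74.230.207.2: descend 010010101110011011001111 ; hops seen [H6,H5] ; pick H5
  + 74.230.207.0/24 (H3) depth=24
  + 74.230.207.0/24 (H6) depth=24
  Q 160.176.81.139: descend 101 ; hops seen [H6,H4] ; pick H4
  Q 160.0.51.150: descend 101 ; hops seen [H6,H4] ; pick H4
  + 186.75.0.0/16 (H4) depth=16
  + 186.0.0.0/8 (H0) depth=8
  + 74.230.192.0/20 (H3) depth=20
  + 74.230.207.0/24 (H3) depth=24
  Q 186.3.227.79: descend 101110100 ; hops seen [H6,H4,H0] ; pick H0

== LOOKUPS ==
["no-route","H5","H5","H5","H4","H4","H0"]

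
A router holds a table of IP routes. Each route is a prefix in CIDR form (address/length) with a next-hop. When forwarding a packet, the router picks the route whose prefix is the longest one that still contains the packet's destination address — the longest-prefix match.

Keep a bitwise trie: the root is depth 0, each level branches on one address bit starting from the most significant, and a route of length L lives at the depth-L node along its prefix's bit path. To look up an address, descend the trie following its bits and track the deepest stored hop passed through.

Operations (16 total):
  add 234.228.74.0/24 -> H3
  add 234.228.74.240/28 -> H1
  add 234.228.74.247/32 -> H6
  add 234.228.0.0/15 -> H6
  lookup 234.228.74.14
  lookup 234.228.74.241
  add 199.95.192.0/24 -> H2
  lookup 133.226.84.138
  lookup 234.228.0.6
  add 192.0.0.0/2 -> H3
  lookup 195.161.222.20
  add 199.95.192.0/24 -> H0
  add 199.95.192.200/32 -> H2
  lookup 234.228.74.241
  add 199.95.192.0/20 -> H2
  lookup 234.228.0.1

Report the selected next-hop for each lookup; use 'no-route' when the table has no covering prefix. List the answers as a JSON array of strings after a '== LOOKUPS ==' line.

Apply in order:
  + 234.228.74.0/24 (H3) depth=24
  + 234.228.74.240/28 (H1) depth=28
  + 234.228.74.247/32 (H6) depth=32
  + 234.228.0.0/15 (H6) depth=15
  lookup 234.228.74.14: bits 111010101110010001001010 walk d0:-→d1:-→d2:-→d3:-→d4:-→d5:-→d6:-→d7:-→d8:-→d9:-→d10:-→d11:-→d12:-→d13:-→d14:-→d15:H6→d16:-→d17:-→d18:-→d19:-→d20:-→d21:-→d22:-→d23:-→d24:H3 -> H3
  lookup 234.228.74.241: bits 11101010111001000100101011110 walk d0:-→d1:-→d2:-→d3:-→d4:-→d5:-→d6:-→d7:-→d8:-→d9:-→d10:-→d11:-→d12:-→d13:-→d14:-→d15:H6→d16:-→d17:-→d18:-→d19:-→d20:-→d21:-→d22:-→d23:-→d24:H3→d25:-→d26:-→d27:-→d28:H1→d29:- -> H1
  + 199.95.192.0/24 (H2) depth=24
  lookup 133.226.84.138: bits 1 walk d0:-→d1:- -> no-route
  lookup 234.228.0.6: bits 11101010111001000 walk d0:-→d1:-→d2:-→d3:-→d4:-→d5:-→d6:-→d7:-→d8:-→d9:-→d10:-→d11:-→d12:-→d13:-→d14:-→d15:H6→d16:-→d17:- -> H6
  + 192.0.0.0/2 (H3) depth=2
  lookup 195.161.222.20: bits 11000 walk d0:-→d1:-→d2:H3→d3:-→d4:-→d5:- -> H3
  + 199.95.192.0/24 (H0) depth=24
  + 199.95.192.200/32 (H2) depth=32
  lookup 234.228.74.241: bits 11101010111001000100101011110 walk d0:-→d1:-→d2:H3→d3:-→d4:-→d5:-→d6:-→d7:-→d8:-→d9:-→d10:-→d11:-→d12:-→d13:-→d14:-→d15:H6→d16:-→d17:-→d18:-→d19:-→d20:-→d21:-→d22:-→d23:-→d24:H3→d25:-→d26:-→d27:-→d28:H1→d29:- -> H1
  + 199.95.192.0/20 (H2) depth=20
  lookup 234.228.0.1: bits 11101010111001000 walk d0:-→d1:-→d2:H3→d3:-→d4:-→d5:-→d6:-→d7:-→d8:-→d9:-→d10:-→d11:-→d12:-→d13:-→d14:-→d15:H6→d16:-→d17:- -> H6

== LOOKUPS ==
["H3","H1","no-route","H6","H3","H1","H6"]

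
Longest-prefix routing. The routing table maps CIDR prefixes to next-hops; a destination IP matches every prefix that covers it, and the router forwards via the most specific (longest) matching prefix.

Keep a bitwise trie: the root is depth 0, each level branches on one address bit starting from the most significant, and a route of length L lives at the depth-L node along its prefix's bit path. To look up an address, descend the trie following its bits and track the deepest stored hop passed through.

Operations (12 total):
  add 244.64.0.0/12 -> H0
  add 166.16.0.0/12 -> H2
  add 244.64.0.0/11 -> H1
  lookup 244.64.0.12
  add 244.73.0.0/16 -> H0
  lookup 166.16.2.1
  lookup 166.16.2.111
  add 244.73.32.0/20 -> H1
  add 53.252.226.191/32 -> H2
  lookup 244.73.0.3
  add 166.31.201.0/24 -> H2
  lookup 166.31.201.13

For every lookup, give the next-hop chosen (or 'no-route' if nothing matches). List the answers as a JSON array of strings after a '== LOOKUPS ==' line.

Process each operation:
  add 244.64.0.0/12 -> H0 at depth 12
  add 166.16.0.0/12 -> H2 at depth 12
  add 244.64.0.0/11 -> H1 at depth 11
  lookup 244.64.0.12: bits 111101000100 walk d0:-→d1:-→d2:-→d3:-→d4:-→d5:-→d6:-→d7:-→d8:-→d9:-→d10:-→d11:H1→d12:H0 -> H0
  add 244.73.0.0/16 -> H0 at depth 16
  lookup 166.16.2.1: bits 101001100001 walk d0:-→d1:-→d2:-→d3:-→d4:-→d5:-→d6:-→d7:-→d8:-→d9:-→d10:-→d11:-→d12:H2 -> H2
  lookup 166.16.2.111: bits 101001100001 walk d0:-→d1:-→d2:-→d3:-→d4:-→d5:-→d6:-→d7:-→d8:-→d9:-→d10:-→d11:-→d12:H2 -> H2
  add 244.73.32.0/20 -> H1 at depth 20
  add 53.252.226.191/32 -> H2 at depth 32
  lookup 244.73.0.3: bits 111101000100100100 walk d0:-→d1:-→d2:-→d3:-→d4:-→d5:-→d6:-→d7:-→d8:-→d9:-→d10:-→d11:H1→d12:H0→d13:-→d14:-→d15:-→d16:H0→d17:-→d18:- -> H0
  add 166.31.201.0/24 -> H2 at depth 24
  lookup 166.31.201.13: bits 101001100001111111001001 walk d0:-→d1:-→d2:-→d3:-→d4:-→d5:-→d6:-→d7:-→d8:-→d9:-→d10:-→d11:-→d12:H2→d13:-→d14:-→d15:-→d16:-→d17:-→d18:-→d19:-→d20:-→d21:-→d22:-→d23:-→d24:H2 -> H2

== LOOKUPS ==
["H0","H2","H2","H0","H2"]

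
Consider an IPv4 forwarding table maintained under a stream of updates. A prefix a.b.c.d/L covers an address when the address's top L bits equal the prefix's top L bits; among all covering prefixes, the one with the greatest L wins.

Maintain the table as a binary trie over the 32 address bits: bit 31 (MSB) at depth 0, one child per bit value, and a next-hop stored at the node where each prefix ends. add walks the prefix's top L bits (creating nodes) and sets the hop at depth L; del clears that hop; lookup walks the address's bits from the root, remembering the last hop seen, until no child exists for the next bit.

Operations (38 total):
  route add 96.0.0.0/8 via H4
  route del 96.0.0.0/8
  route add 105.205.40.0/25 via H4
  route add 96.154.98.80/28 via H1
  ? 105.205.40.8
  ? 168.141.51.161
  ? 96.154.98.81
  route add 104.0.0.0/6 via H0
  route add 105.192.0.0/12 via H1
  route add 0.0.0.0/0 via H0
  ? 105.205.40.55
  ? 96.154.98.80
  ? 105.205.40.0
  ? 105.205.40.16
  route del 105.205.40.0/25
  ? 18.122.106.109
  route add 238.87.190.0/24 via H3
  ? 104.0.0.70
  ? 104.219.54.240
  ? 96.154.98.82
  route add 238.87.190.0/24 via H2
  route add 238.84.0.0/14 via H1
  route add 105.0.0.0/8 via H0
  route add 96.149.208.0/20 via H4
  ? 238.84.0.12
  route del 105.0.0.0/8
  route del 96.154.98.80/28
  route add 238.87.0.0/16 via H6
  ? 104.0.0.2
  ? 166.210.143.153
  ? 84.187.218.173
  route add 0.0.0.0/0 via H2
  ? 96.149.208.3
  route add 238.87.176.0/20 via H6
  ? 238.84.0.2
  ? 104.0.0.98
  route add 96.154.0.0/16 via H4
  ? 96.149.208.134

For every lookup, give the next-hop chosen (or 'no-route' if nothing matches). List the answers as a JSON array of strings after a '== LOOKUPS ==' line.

Apply in order:
  + 96.0.0.0/8 (H4) depth=8
  - 96.0.0.0/8 clear@8
  + 105.205.40.0/25 (H4) depth=25
  + 96.154.98.80/28 (H1) depth=28
  Q 105.205.40.8: descend 0110100111001101001010000 ; hops seen [H4] ; pick H4
  Q 168.141.51.161: descend ε ; hops seen [∅] ; pick no-route
  Q 96.154.98.81: descend 0110000010011010011000100101 ; hops seen [H1] ; pick H1
  + 104.0.0.0/6 (H0) depth=6
  + 105.192.0.0/12 (H1) depth=12
  + 0.0.0.0/0 (H0) depth=0
  Q 105.205.40.55: descend 0110100111001101001010000 ; hops seen [H0,H0,H1,H4] ; pick H4
  Q 96.154.98.80: descend 0110000010011010011000100101 ; hops seen [H0,H1] ; pick H1
  Q 105.205.40.0: descend 0110100111001101001010000 ; hops seen [H0,H0,H1,H4] ; pick H4
  Q 105.205.40.16: descend 0110100111001101001010000 ; hops seen [H0,H0,H1,H4] ; pick H4
  - 105.205.40.0/25 clear@25
  Q 18.122.106.109: descend 0 ; hops seen [H0] ; pick H0
  + 238.87.190.0/24 (H3) depth=24
  Q 104.0.0.70: descend 0110100 ; hops seen [H0,H0] ; pick H0
  Q 104.219.54.240: descend 0110100 ; hops seen [H0,H0] ; pick H0
  Q 96.154.98.82: descend 0110000010011010011000100101 ; hops seen [H0,H1] ; pick H1
  + 238.87.190.0/24 (H2) depth=24
  + 238.84.0.0/14 (H1) depth=14
  + 105.0.0.0/8 (H0) depth=8
  + 96.149.208.0/20 (H4) depth=20
  Q 238.84.0.12: descend 11101110010101 ; hops seen [H0,H1] ; pick H1
  - 105.0.0.0/8 clear@8
  - 96.154.98.80/28 clear@28
  + 238.87.0.0/16 (H6) depth=16
  Q 104.0.0.2: descend 0110100 ; hops seen [H0,H0] ; pick H0
  Q 166.210.143.153: descend 1 ; hops seen [H0] ; pick H0
  Q 84.187.218.173: descend 01 ; hops seen [H0] ; pick H0
  + 0.0.0.0/0 (H2) depth=0
  Q 96.149.208.3: descend 01100000100101011101 ; hops seen [H2,H4] ; pick H4
  + 238.87.176.0/20 (H6) depth=20
  Q 238.84.0.2: descend 11101110010101 ; hops seen [H2,H1] ; pick H1
  Q 104.0.0.98: descend 0110100 ; hops seen [H2,H0] ; pick H0
  + 96.154.0.0/16 (H4) depth=16
  Q 96.149.208.134: descend 01100000100101011101 ; hops seen [H2,H4] ; pick H4

== LOOKUPS ==
["H4","no-route","H1","H4","H1","H4","H4","H0","H0","H0","H1","H1","H0","H0","H0","H4","H1","H0","H4"]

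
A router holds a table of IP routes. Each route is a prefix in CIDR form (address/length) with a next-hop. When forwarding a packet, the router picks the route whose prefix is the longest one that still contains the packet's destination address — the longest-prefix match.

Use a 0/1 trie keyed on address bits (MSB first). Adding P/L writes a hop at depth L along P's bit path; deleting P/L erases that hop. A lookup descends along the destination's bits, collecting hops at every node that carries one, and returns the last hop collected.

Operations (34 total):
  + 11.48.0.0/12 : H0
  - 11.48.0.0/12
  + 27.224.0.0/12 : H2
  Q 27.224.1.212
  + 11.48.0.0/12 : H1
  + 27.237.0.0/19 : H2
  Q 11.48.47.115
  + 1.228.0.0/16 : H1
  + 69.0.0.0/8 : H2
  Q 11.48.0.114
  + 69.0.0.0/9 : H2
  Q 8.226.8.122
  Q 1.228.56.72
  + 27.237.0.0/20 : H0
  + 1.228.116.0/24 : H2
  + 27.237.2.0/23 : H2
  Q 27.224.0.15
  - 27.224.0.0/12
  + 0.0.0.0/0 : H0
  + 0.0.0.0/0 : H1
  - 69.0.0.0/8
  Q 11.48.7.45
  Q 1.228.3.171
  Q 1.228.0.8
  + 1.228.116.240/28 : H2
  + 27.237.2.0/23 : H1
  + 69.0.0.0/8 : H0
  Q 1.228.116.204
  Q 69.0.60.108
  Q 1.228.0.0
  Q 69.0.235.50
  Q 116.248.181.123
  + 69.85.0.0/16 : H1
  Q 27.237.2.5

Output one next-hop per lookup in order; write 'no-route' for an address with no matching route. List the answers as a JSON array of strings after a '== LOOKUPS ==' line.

Trace:
  + 11.48.0.0/12 (H0) depth=12
  - 11.48.0.0/12 clear@12
  + 27.224.0.0/12 (H2) depth=12
  lookup 27.224.1.212: bits 000110111110 walk d0:-→d1:-→d2:-→d3:-→d4:-→d5:-→d6:-→d7:-→d8:-→d9:-→d10:-→d11:-→d12:H2 -> H2
  + 11.48.0.0/12 (H1) depth=12
  + 27.237.0.0/19 (H2) depth=19
  lookup 11.48.47.115: bits 000010110011 walk d0:-→d1:-→d2:-→d3:-→d4:-→d5:-→d6:-→d7:-→d8:-→d9:-→d10:-→d11:-→d12:H1 -> H1
  + 1.228.0.0/16 (H1) depth=16
  + 69.0.0.0/8 (H2) depth=8
  lookup 11.48.0.114: bits 000010110011 walk d0:-→d1:-→d2:-→d3:-→d4:-→d5:-→d6:-→d7:-→d8:-→d9:-→d10:-→d11:-→d12:H1 -> H1
  + 69.0.0.0/9 (H2) depth=9
  lookup 8.226.8.122: bits 000010 walk d0:-→d1:-→d2:-→d3:-→d4:-→d5:-→d6:- -> no-route
  lookup 1.228.56.72: bits 0000000111100100 walk d0:-→d1:-→d2:-→d3:-→d4:-→d5:-→d6:-→d7:-→d8:-→d9:-→d10:-→d11:-→d12:-→d13:-→d14:-→d15:-→d16:H1 -> H1
  + 27.237.0.0/20 (H0) depth=20
  + 1.228.116.0/24 (H2) depth=24
  + 27.237.2.0/23 (H2) depth=23
  lookup 27.224.0.15: bits 000110111110 walk d0:-→d1:-→d2:-→d3:-→d4:-→d5:-→d6:-→d7:-→d8:-→d9:-→d10:-→d11:-→d12:H2 -> H2
  - 27.224.0.0/12 clear@12
  + 0.0.0.0/0 (H0) depth=0
  + 0.0.0.0/0 (H1) depth=0
  - 69.0.0.0/8 clear@8
  lookup 11.48.7.45: bits 000010110011 walk d0:H1→d1:-→d2:-→d3:-→d4:-→d5:-→d6:-→d7:-→d8:-→d9:-→d10:-→d11:-→d12:H1 -> H1
  lookup 1.228.3.171: bits 00000001111001000 walk d0:H1→d1:-→d2:-→d3:-→d4:-→d5:-→d6:-→d7:-→d8:-→d9:-→d10:-→d11:-→d12:-→d13:-→d14:-→d15:-→d16:H1→d17:- -> H1
  lookup 1.228.0.8: bits 00000001111001000 walk d0:H1→d1:-→d2:-→d3:-→d4:-→d5:-→d6:-→d7:-→d8:-→d9:-→d10:-→d11:-→d12:-→d13:-→d14:-→d15:-→d16:H1→d17:- -> H1
  + 1.228.116.240/28 (H2) depth=28
  + 27.237.2.0/23 (H1) depth=23
  + 69.0.0.0/8 (H0) depth=8
  lookup 1.228.116.204: bits 00000001111001000111010011 walk d0:H1→d1:-→d2:-→d3:-→d4:-→d5:-→d6:-→d7:-→d8:-→d9:-→d10:-→d11:-→d12:-→d13:-→d14:-→d15:-→d16:H1→d17:-→d18:-→d19:-→d20:-→d21:-→d22:-→d23:-→d24:H2→d25:-→d26:- -> H2
  lookup 69.0.60.108: bits 010001010 walk d0:H1→d1:-→d2:-→d3:-→d4:-→d5:-→d6:-→d7:-→d8:H0→d9:H2 -> H2
  lookup 1.228.0.0: bits 00000001111001000 walk d0:H1→d1:-→d2:-→d3:-→d4:-→d5:-→d6:-→d7:-→d8:-→d9:-→d10:-→d11:-→d12:-→d13:-→d14:-→d15:-→d16:H1→d17:- -> H1
  lookup 69.0.235.50: bits 010001010 walk d0:H1→d1:-→d2:-→d3:-→d4:-→d5:-→d6:-→d7:-→d8:H0→d9:H2 -> H2
  lookup 116.248.181.123: bits 01 walk d0:H1→d1:-→d2:- -> H1
  + 69.85.0.0/16 (H1) depth=16
  lookup 27.237.2.5: bits 00011011111011010000001 walk d0:H1→d1:-→d2:-→d3:-→d4:-→d5:-→d6:-→d7:-→d8:-→d9:-→d10:-→d11:-→d12:-→d13:-→d14:-→d15:-→d16:-→d17:-→d18:-→d19:H2→d20:H0→d21:-→d22:-→d23:H1 -> H1

== LOOKUPS ==
["H2","H1","H1","no-route","H1","H2","H1","H1","H1","H2","H2","H1","H2","H1","H1"]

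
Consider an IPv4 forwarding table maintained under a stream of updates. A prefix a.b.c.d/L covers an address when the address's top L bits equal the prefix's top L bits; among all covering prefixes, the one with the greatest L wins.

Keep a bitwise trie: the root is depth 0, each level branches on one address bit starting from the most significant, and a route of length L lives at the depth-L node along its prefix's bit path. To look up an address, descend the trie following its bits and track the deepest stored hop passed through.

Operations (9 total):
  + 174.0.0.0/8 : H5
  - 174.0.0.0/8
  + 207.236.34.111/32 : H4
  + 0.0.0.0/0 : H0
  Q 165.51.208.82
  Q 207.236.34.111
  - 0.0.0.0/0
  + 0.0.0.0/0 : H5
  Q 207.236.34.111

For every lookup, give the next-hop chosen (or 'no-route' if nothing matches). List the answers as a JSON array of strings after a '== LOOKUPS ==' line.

Trace:
  + 174.0.0.0/8 (H5) depth=8
  - 174.0.0.0/8 clear@8
  + 207.236.34.111/32 (H4) depth=32
  + 0.0.0.0/0 (H0) depth=0
  lookup 165.51.208.82: bits 1010 walk d0:H0→d1:-→d2:-→d3:-→d4:- -> H0
  lookup 207.236.34.111: bits 11001111111011000010001001101111 walk d0:H0→d1:-→d2:-→d3:-→d4:-→d5:-→d6:-→d7:-→d8:-→d9:-→d10:-→d11:-→d12:-→d13:-→d14:-→d15:-→d16:-→d17:-→d18:-→d19:-→d20:-→d21:-→d22:-→d23:-→d24:-→d25:-→d26:-→d27:-→d28:-→d29:-→d30:-→d31:-→d32:H4 -> H4
  - 0.0.0.0/0 clear@0
  + 0.0.0.0/0 (H5) depth=0
  lookup 207.236.34.111: bits 11001111111011000010001001101111 walk d0:H5→d1:-→d2:-→d3:-→d4:-→d5:-→d6:-→d7:-→d8:-→d9:-→d10:-→d11:-→d12:-→d13:-→d14:-→d15:-→d16:-→d17:-→d18:-→d19:-→d20:-→d21:-→d22:-→d23:-→d24:-→d25:-→d26:-→d27:-→d28:-→d29:-→d30:-→d31:-→d32:H4 -> H4

== LOOKUPS ==
["H0","H4","H4"]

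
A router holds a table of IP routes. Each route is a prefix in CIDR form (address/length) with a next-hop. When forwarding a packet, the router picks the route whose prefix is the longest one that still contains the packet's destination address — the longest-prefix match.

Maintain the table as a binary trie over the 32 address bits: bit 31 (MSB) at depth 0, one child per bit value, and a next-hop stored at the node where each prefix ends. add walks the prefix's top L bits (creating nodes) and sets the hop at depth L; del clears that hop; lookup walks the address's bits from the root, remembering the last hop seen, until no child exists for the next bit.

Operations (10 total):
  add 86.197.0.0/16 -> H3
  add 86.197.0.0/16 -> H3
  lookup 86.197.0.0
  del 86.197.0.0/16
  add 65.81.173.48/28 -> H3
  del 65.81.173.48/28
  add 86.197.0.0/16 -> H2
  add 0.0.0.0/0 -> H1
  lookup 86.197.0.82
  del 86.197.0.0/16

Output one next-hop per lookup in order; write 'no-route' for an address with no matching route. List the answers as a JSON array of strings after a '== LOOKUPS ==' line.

Trace:
  add 86.197.0.0/16 -> H3 at depth 16
  add 86.197.0.0/16 -> H3 at depth 16
  lookup 86.197.0.0: bits 0101011011000101 walk d0:-→d1:-→d2:-→d3:-→d4:-→d5:-→d6:-→d7:-→d8:-→d9:-→d10:-→d11:-→d12:-→d13:-→d14:-→d15:-→d16:H3 -> H3
  - 86.197.0.0/16 clear@16
  add 65.81.173.48/28 -> H3 at depth 28
  - 65.81.173.48/28 clear@28
  add 86.197.0.0/16 -> H2 at depth 16
  add 0.0.0.0/0 -> H1 at depth 0
  lookup 86.197.0.82: bits 0101011011000101 walk d0:H1→d1:-→d2:-→d3:-→d4:-→d5:-→d6:-→d7:-→d8:-→d9:-→d10:-→d11:-→d12:-→d13:-→d14:-→d15:-→d16:H2 -> H2
  - 86.197.0.0/16 clear@16

== LOOKUPS ==
["H3","H2"]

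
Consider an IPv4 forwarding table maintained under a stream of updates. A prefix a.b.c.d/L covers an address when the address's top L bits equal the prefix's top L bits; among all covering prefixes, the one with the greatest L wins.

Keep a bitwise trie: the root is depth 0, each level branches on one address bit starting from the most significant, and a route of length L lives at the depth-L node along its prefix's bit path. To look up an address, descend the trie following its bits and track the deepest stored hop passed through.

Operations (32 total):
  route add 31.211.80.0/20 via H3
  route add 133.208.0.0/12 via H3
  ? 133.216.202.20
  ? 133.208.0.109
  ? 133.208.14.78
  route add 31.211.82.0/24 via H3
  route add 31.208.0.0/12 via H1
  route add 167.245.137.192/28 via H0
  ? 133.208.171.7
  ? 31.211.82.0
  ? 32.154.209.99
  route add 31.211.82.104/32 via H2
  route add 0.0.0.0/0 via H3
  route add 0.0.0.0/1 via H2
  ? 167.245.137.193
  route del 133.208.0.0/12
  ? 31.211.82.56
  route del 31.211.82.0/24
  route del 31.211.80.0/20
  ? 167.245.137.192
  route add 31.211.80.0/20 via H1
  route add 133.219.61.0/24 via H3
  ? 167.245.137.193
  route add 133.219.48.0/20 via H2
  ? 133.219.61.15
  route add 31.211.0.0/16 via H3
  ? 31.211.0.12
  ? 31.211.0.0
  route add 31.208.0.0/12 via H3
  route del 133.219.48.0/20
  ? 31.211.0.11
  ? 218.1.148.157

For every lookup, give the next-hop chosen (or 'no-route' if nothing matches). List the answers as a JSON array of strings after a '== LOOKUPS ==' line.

Trace:
  add 31.211.80.0/20 -> H3 at depth 20
  add 133.208.0.0/12 -> H3 at depth 12
  lookup 133.216.202.20: bits 100001011101 walk d0:-→d1:-→d2:-→d3:-→d4:-→d5:-→d6:-→d7:-→d8:-→d9:-→d10:-→d11:-→d12:H3 -> H3
  lookup 133.208.0.109: bits 100001011101 walk d0:-→d1:-→d2:-→d3:-→d4:-→d5:-→d6:-→d7:-→d8:-→d9:-→d10:-→d11:-→d12:H3 -> H3
  lookup 133.208.14.78: bits 100001011101 walk d0:-→d1:-→d2:-→d3:-→d4:-→d5:-→d6:-→d7:-→d8:-→d9:-→d10:-→d11:-→d12:H3 -> H3
  add 31.211.82.0/24 -> H3 at depth 24
  add 31.208.0.0/12 -> H1 at depth 12
  add 167.245.137.192/28 -> H0 at depth 28
  lookup 133.208.171.7: bits 100001011101 walk d0:-→d1:-→d2:-→d3:-→d4:-→d5:-→d6:-→d7:-→d8:-→d9:-→d10:-→d11:-→d12:H3 -> H3
  lookup 31.211.82.0: bits 000111111101001101010010 walk d0:-→d1:-→d2:-→d3:-→d4:-→d5:-→d6:-→d7:-→d8:-→d9:-→d10:-→d11:-→d12:H1→d13:-→d14:-→d15:-→d16:-→d17:-→d18:-→d19:-→d20:H3→d21:-→d22:-→d23:-→d24:H3 -> H3
  lookup 32.154.209.99: bits 00 walk d0:-→d1:-→d2:- -> no-route
  add 31.211.82.104/32 -> H2 at depth 32
  add 0.0.0.0/0 -> H3 at depth 0
  add 0.0.0.0/1 -> H2 at depth 1
  lookup 167.245.137.193: bits 1010011111110101100010011100 walk d0:H3→d1:-→d2:-→d3:-→d4:-→d5:-→d6:-→d7:-→d8:-→d9:-→d10:-→d11:-→d12:-→d13:-→d14:-→d15:-→d16:-→d17:-→d18:-→d19:-→d20:-→d21:-→d22:-→d23:-→d24:-→d25:-→d26:-→d27:-→d28:H0 -> H0
  - 133.208.0.0/12 clear@12
  lookup 31.211.82.56: bits 0001111111010011010100100 walk d0:H3→d1:H2→d2:-→d3:-→d4:-→d5:-→d6:-→d7:-→d8:-→d9:-→d10:-→d11:-→d12:H1→d13:-→d14:-→d15:-→d16:-→d17:-→d18:-→d19:-→d20:H3→d21:-→d22:-→d23:-→d24:H3→d25:- -> H3
  - 31.211.82.0/24 clear@24
  - 31.211.80.0/20 clear@20
  lookup 167.245.137.192: bits 1010011111110101100010011100 walk d0:H3→d1:-→d2:-→d3:-→d4:-→d5:-→d6:-→d7:-→d8:-→d9:-→d10:-→d11:-→d12:-→d13:-→d14:-→d15:-→d16:-→d17:-→d18:-→d19:-→d20:-→d21:-→d22:-→d23:-→d24:-→d25:-→d26:-→d27:-→d28:H0 -> H0
  add 31.211.80.0/20 -> H1 at depth 20
  add 133.219.61.0/24 -> H3 at depth 24
  lookup 167.245.137.193: bits 1010011111110101100010011100 walk d0:H3→d1:-→d2:-→d3:-→d4:-→d5:-→d6:-→d7:-→d8:-→d9:-→d10:-→d11:-→d12:-→d13:-→d14:-→d15:-→d16:-→d17:-→d18:-→d19:-→d20:-→d21:-→d22:-→d23:-→d24:-→d25:-→d26:-→d27:-→d28:H0 -> H0
  add 133.219.48.0/20 -> H2 at depth 20
  lookup 133.219.61.15: bits 100001011101101100111101 walk d0:H3→d1:-→d2:-→d3:-→d4:-→d5:-→d6:-→d7:-→d8:-→d9:-→d10:-→d11:-→d12:-→d13:-→d14:-→d15:-→d16:-→d17:-→d18:-→d19:-→d20:H2→d21:-→d22:-→d23:-→d24:H3 -> H3
  add 31.211.0.0/16 -> H3 at depth 16
  lookup 31.211.0.12: bits 00011111110100110 walk d0:H3→d1:H2→d2:-→d3:-→d4:-→d5:-→d6:-→d7:-→d8:-→d9:-→d10:-→d11:-→d12:H1→d13:-→d14:-→d15:-→d16:H3→d17:- -> H3
  lookup 31.211.0.0: bits 00011111110100110 walk d0:H3→d1:H2→d2:-→d3:-→d4:-→d5:-→d6:-→d7:-→d8:-→d9:-→d10:-→d11:-→d12:H1→d13:-→d14:-→d15:-→d16:H3→d17:- -> H3
  add 31.208.0.0/12 -> H3 at depth 12
  - 133.219.48.0/20 clear@20
  lookup 31.211.0.11: bits 00011111110100110 walk d0:H3→d1:H2→d2:-→d3:-→d4:-→d5:-→d6:-→d7:-→d8:-→d9:-→d10:-→d11:-→d12:H3→d13:-→d14:-→d15:-→d16:H3→d17:- -> H3
  lookup 218.1.148.157: bits 1 walk d0:H3→d1:- -> H3

== LOOKUPS ==
["H3","H3","H3","H3","H3","no-route","H0","H3","H0","H0","H3","H3","H3","H3","H3"]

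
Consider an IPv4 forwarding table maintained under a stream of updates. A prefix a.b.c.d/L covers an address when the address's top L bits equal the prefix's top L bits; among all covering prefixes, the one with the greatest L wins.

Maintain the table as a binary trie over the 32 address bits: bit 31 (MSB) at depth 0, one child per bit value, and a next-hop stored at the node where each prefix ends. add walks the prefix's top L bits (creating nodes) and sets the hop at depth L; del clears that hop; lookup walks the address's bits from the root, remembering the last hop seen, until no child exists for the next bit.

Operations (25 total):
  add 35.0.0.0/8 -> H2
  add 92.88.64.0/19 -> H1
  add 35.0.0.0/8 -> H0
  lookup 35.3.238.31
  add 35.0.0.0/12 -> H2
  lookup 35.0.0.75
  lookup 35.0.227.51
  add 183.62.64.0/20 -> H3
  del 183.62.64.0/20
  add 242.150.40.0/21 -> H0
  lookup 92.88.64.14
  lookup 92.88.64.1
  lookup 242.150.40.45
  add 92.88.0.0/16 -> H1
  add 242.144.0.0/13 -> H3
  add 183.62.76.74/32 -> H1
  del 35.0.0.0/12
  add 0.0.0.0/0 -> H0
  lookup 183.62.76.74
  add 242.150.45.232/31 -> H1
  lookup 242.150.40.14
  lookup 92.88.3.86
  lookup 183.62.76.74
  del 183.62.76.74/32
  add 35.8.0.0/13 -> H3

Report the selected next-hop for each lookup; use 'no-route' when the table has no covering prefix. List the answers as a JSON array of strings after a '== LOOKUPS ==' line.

Apply in order:
  + 35.0.0.0/8 (H2) depth=8
  + 92.88.64.0/19 (H1) depth=19
  + 35.0.0.0/8 (H0) depth=8
  ? 35.3.238.31  path d0:-→d1:-→d2:-→d3:-→d4:-→d5:-→d6:-→d7:-→d8:H0  best=H0
  + 35.0.0.0/12 (H2) depth=12
  ? 35.0.0.75  path d0:-→d1:-→d2:-→d3:-→d4:-→d5:-→d6:-→d7:-→d8:H0→d9:-→d10:-→d11:-→d12:H2  best=H2
  ? 35.0.227.51  path d0:-→d1:-→d2:-→d3:-→d4:-→d5:-→d6:-→d7:-→d8:H0→d9:-→d10:-→d11:-→d12:H2  best=H2
  + 183.62.64.0/20 (H3) depth=20
  del 183.62.64.0/20 (clear depth 20)
  + 242.150.40.0/21 (H0) depth=21
  ? 92.88.64.14  path d0:-→d1:-→d2:-→d3:-→d4:-→d5:-→d6:-→d7:-→d8:-→d9:-→d10:-→d11:-→d12:-→d13:-→d14:-→d15:-→d16:-→d17:-→d18:-→d19:H1  best=H1
  ? 92.88.64.1  path d0:-→d1:-→d2:-→d3:-→d4:-→d5:-→d6:-→d7:-→d8:-→d9:-→d10:-→d11:-→d12:-→d13:-→d14:-→d15:-→d16:-→d17:-→d18:-→d19:H1  best=H1
  ? 242.150.40.45  path d0:-→d1:-→d2:-→d3:-→d4:-→d5:-→d6:-→d7:-→d8:-→d9:-→d10:-→d11:-→d12:-→d13:-→d14:-→d15:-→d16:-→d17:-→d18:-→d19:-→d20:-→d21:H0  best=H0
  + 92.88.0.0/16 (H1) depth=16
  + 242.144.0.0/13 (H3) depth=13
  + 183.62.76.74/32 (H1) depth=32
  del 35.0.0.0/12 (clear depth 12)
  + 0.0.0.0/0 (H0) depth=0
  ? 183.62.76.74  path d0:H0→d1:-→d2:-→d3:-→d4:-→d5:-→d6:-→d7:-→d8:-→d9:-→d10:-→d11:-→d12:-→d13:-→d14:-→d15:-→d16:-→d17:-→d18:-→d19:-→d20:-→d21:-→d22:-→d23:-→d24:-→d25:-→d26:-→d27:-→d28:-→d29:-→d30:-→d31:-→d32:H1  best=H1
  + 242.150.45.232/31 (H1) depth=31
  ? 242.150.40.14  path d0:H0→d1:-→d2:-→d3:-→d4:-→d5:-→d6:-→d7:-→d8:-→d9:-→d10:-→d11:-→d12:-→d13:H3→d14:-→d15:-→d16:-→d17:-→d18:-→d19:-→d20:-→d21:H0  best=H0
  ? 92.88.3.86  path d0:H0→d1:-→d2:-→d3:-→d4:-→d5:-→d6:-→d7:-→d8:-→d9:-→d10:-→d11:-→d12:-→d13:-→d14:-→d15:-→d16:H1→d17:-  best=H1
  ? 183.62.76.74  path d0:H0→d1:-→d2:-→d3:-→d4:-→d5:-→d6:-→d7:-→d8:-→d9:-→d10:-→d11:-→d12:-→d13:-→d14:-→d15:-→d16:-→d17:-→d18:-→d19:-→d20:-→d21:-→d22:-→d23:-→d24:-→d25:-→d26:-→d27:-→d28:-→d29:-→d30:-→d31:-→d32:H1  best=H1
  del 183.62.76.74/32 (clear depth 32)
  + 35.8.0.0/13 (H3) depth=13

== LOOKUPS ==
["H0","H2","H2","H1","H1","H0","H1","H0","H1","H1"]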